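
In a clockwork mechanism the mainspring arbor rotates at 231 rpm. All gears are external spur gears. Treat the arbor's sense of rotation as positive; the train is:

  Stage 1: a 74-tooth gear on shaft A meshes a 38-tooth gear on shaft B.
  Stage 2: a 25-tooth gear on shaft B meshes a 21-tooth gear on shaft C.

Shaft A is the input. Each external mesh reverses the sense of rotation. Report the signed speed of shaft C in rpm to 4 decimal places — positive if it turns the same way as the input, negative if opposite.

Stage 1 [74T→38T]: ω = 231.0000×74/38 = 449.8421 rpm, dir flips to −; running = −449.8421
Stage 2 [25T→21T]: ω = 449.8421×25/21 = 535.5263 rpm, dir flips to +; running = +535.5263

+535.5263 rpm (same as input, |ω| = 535.5263 rpm)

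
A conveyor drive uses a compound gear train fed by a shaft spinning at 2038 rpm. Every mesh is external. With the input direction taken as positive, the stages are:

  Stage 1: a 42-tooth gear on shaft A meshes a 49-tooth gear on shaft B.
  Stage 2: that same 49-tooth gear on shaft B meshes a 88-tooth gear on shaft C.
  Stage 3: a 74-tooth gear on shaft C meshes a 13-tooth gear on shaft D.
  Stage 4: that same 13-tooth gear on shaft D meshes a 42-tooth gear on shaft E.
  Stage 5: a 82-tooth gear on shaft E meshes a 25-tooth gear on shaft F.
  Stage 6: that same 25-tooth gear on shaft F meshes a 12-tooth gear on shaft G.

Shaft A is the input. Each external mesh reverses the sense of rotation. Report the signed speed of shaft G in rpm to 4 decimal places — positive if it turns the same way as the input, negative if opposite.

+11710.7803 rpm (same as input, |ω| = 11710.7803 rpm)

Stage 1 [42T→49T]: ω = 2038.0000×42/49 = 1746.8571 rpm, dir flips to −; running = −1746.8571
Stage 2 [49T→88T]: ω = 1746.8571×49/88 = 972.6818 rpm, dir flips to +; running = +972.6818
Stage 3 [74T→13T]: ω = 972.6818×74/13 = 5536.8042 rpm, dir flips to −; running = −5536.8042
Stage 4 [13T→42T]: ω = 5536.8042×13/42 = 1713.7727 rpm, dir flips to +; running = +1713.7727
Stage 5 [82T→25T]: ω = 1713.7727×82/25 = 5621.1745 rpm, dir flips to −; running = −5621.1745
Stage 6 [25T→12T]: ω = 5621.1745×25/12 = 11710.7803 rpm, dir flips to +; running = +11710.7803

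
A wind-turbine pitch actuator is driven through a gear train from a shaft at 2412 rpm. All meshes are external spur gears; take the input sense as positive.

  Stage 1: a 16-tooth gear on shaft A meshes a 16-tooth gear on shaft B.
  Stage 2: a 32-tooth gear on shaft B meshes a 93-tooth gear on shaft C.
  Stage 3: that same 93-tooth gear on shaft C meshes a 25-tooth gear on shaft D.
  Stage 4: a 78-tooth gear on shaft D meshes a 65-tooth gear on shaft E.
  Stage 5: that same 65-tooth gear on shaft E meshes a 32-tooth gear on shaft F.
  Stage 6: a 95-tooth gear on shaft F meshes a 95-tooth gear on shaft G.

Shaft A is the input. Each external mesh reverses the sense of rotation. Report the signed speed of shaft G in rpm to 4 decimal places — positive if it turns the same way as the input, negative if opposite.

Stage 1 [16T→16T]: ω = 2412.0000×16/16 = 2412.0000 rpm, dir flips to −; running = −2412.0000
Stage 2 [32T→93T]: ω = 2412.0000×32/93 = 829.9355 rpm, dir flips to +; running = +829.9355
Stage 3 [93T→25T]: ω = 829.9355×93/25 = 3087.3600 rpm, dir flips to −; running = −3087.3600
Stage 4 [78T→65T]: ω = 3087.3600×78/65 = 3704.8320 rpm, dir flips to +; running = +3704.8320
Stage 5 [65T→32T]: ω = 3704.8320×65/32 = 7525.4400 rpm, dir flips to −; running = −7525.4400
Stage 6 [95T→95T]: ω = 7525.4400×95/95 = 7525.4400 rpm, dir flips to +; running = +7525.4400

+7525.4400 rpm (same as input, |ω| = 7525.4400 rpm)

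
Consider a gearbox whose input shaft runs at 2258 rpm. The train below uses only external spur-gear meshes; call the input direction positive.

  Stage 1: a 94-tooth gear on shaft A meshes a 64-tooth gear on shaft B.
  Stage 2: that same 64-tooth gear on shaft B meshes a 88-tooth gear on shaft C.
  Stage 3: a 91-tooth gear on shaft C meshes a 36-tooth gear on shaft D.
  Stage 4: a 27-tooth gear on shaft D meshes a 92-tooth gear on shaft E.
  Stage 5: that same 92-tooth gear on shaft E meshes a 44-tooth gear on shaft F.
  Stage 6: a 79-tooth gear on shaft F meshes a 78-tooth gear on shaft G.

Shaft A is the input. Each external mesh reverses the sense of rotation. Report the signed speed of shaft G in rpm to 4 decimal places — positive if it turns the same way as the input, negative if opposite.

+3789.2354 rpm (same as input, |ω| = 3789.2354 rpm)

Stage 1 [94T→64T]: ω = 2258.0000×94/64 = 3316.4375 rpm, dir flips to −; running = −3316.4375
Stage 2 [64T→88T]: ω = 3316.4375×64/88 = 2411.9545 rpm, dir flips to +; running = +2411.9545
Stage 3 [91T→36T]: ω = 2411.9545×91/36 = 6096.8851 rpm, dir flips to −; running = −6096.8851
Stage 4 [27T→92T]: ω = 6096.8851×27/92 = 1789.3032 rpm, dir flips to +; running = +1789.3032
Stage 5 [92T→44T]: ω = 1789.3032×92/44 = 3741.2704 rpm, dir flips to −; running = −3741.2704
Stage 6 [79T→78T]: ω = 3741.2704×79/78 = 3789.2354 rpm, dir flips to +; running = +3789.2354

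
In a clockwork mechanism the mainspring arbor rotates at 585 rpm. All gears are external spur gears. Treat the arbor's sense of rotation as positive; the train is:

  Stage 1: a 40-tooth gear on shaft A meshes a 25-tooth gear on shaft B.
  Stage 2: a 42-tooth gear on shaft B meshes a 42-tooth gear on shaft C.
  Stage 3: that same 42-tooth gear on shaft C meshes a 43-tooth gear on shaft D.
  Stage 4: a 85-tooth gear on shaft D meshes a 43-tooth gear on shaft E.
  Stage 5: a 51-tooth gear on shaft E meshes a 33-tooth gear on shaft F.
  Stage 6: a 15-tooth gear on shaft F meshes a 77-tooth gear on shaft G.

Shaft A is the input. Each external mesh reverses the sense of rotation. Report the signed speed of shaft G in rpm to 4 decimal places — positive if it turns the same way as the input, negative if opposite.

Stage 1 [40T→25T]: ω = 585.0000×40/25 = 936.0000 rpm, dir flips to −; running = −936.0000
Stage 2 [42T→42T]: ω = 936.0000×42/42 = 936.0000 rpm, dir flips to +; running = +936.0000
Stage 3 [42T→43T]: ω = 936.0000×42/43 = 914.2326 rpm, dir flips to −; running = −914.2326
Stage 4 [85T→43T]: ω = 914.2326×85/43 = 1807.2039 rpm, dir flips to +; running = +1807.2039
Stage 5 [51T→33T]: ω = 1807.2039×51/33 = 2792.9515 rpm, dir flips to −; running = −2792.9515
Stage 6 [15T→77T]: ω = 2792.9515×15/77 = 544.0815 rpm, dir flips to +; running = +544.0815

+544.0815 rpm (same as input, |ω| = 544.0815 rpm)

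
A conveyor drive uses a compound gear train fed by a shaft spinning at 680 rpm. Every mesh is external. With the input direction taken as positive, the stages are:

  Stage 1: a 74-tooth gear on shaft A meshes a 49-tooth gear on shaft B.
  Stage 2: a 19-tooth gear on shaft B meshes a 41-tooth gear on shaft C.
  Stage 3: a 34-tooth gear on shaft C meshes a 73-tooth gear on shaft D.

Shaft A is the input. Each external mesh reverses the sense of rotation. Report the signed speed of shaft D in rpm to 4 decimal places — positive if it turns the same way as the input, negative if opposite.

-221.6513 rpm (opposite to input, |ω| = 221.6513 rpm)

Stage 1 [74T→49T]: ω = 680.0000×74/49 = 1026.9388 rpm, dir flips to −; running = −1026.9388
Stage 2 [19T→41T]: ω = 1026.9388×19/41 = 475.8985 rpm, dir flips to +; running = +475.8985
Stage 3 [34T→73T]: ω = 475.8985×34/73 = 221.6513 rpm, dir flips to −; running = −221.6513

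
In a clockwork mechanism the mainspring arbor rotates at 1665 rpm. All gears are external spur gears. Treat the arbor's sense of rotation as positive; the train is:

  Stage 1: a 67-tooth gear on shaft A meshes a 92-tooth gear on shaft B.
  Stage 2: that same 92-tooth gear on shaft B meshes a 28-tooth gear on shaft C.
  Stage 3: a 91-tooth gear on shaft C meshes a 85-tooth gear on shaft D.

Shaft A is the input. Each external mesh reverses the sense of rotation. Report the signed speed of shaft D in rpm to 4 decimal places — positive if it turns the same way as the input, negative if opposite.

-4265.3382 rpm (opposite to input, |ω| = 4265.3382 rpm)

Stage 1 [67T→92T]: ω = 1665.0000×67/92 = 1212.5543 rpm, dir flips to −; running = −1212.5543
Stage 2 [92T→28T]: ω = 1212.5543×92/28 = 3984.1071 rpm, dir flips to +; running = +3984.1071
Stage 3 [91T→85T]: ω = 3984.1071×91/85 = 4265.3382 rpm, dir flips to −; running = −4265.3382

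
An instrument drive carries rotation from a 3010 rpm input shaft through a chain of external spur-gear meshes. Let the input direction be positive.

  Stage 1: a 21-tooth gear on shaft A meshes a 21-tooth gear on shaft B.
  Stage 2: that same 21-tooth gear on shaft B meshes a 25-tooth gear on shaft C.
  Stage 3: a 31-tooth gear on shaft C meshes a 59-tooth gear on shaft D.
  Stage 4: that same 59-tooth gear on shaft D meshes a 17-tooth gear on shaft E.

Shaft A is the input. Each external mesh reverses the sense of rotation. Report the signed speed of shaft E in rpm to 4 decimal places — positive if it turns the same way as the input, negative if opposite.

+4610.6118 rpm (same as input, |ω| = 4610.6118 rpm)

Stage 1 [21T→21T]: ω = 3010.0000×21/21 = 3010.0000 rpm, dir flips to −; running = −3010.0000
Stage 2 [21T→25T]: ω = 3010.0000×21/25 = 2528.4000 rpm, dir flips to +; running = +2528.4000
Stage 3 [31T→59T]: ω = 2528.4000×31/59 = 1328.4814 rpm, dir flips to −; running = −1328.4814
Stage 4 [59T→17T]: ω = 1328.4814×59/17 = 4610.6118 rpm, dir flips to +; running = +4610.6118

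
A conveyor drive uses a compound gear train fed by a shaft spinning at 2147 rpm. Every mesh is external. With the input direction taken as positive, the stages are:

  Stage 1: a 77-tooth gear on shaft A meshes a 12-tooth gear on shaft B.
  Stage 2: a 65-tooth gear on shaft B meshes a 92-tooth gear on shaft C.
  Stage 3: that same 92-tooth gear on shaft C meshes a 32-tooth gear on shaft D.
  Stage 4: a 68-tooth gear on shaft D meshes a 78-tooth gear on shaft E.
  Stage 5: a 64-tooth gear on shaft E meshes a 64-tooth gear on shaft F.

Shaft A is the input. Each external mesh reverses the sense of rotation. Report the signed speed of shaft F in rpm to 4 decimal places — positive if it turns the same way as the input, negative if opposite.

Stage 1 [77T→12T]: ω = 2147.0000×77/12 = 13776.5833 rpm, dir flips to −; running = −13776.5833
Stage 2 [65T→92T]: ω = 13776.5833×65/92 = 9733.4556 rpm, dir flips to +; running = +9733.4556
Stage 3 [92T→32T]: ω = 9733.4556×92/32 = 27983.6849 rpm, dir flips to −; running = −27983.6849
Stage 4 [68T→78T]: ω = 27983.6849×68/78 = 24396.0330 rpm, dir flips to +; running = +24396.0330
Stage 5 [64T→64T]: ω = 24396.0330×64/64 = 24396.0330 rpm, dir flips to −; running = −24396.0330

-24396.0330 rpm (opposite to input, |ω| = 24396.0330 rpm)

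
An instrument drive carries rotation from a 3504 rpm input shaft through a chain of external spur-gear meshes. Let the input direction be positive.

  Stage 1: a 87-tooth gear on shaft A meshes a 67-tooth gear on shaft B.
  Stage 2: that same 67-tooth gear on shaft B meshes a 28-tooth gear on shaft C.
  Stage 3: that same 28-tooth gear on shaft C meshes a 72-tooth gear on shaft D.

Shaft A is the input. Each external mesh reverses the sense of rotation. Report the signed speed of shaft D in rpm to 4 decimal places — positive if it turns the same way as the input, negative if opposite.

-4234.0000 rpm (opposite to input, |ω| = 4234.0000 rpm)

Stage 1 [87T→67T]: ω = 3504.0000×87/67 = 4549.9701 rpm, dir flips to −; running = −4549.9701
Stage 2 [67T→28T]: ω = 4549.9701×67/28 = 10887.4286 rpm, dir flips to +; running = +10887.4286
Stage 3 [28T→72T]: ω = 10887.4286×28/72 = 4234.0000 rpm, dir flips to −; running = −4234.0000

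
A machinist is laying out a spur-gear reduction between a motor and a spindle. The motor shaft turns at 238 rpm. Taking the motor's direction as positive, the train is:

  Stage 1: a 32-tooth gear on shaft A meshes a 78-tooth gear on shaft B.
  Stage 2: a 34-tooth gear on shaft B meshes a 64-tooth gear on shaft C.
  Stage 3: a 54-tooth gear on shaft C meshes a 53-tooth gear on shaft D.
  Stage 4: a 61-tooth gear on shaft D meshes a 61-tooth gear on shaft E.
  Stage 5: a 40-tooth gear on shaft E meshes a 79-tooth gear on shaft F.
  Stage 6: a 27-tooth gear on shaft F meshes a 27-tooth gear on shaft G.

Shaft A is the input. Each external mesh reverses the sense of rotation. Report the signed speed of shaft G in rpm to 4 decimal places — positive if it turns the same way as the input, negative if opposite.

Stage 1 [32T→78T]: ω = 238.0000×32/78 = 97.6410 rpm, dir flips to −; running = −97.6410
Stage 2 [34T→64T]: ω = 97.6410×34/64 = 51.8718 rpm, dir flips to +; running = +51.8718
Stage 3 [54T→53T]: ω = 51.8718×54/53 = 52.8505 rpm, dir flips to −; running = −52.8505
Stage 4 [61T→61T]: ω = 52.8505×61/61 = 52.8505 rpm, dir flips to +; running = +52.8505
Stage 5 [40T→79T]: ω = 52.8505×40/79 = 26.7598 rpm, dir flips to −; running = −26.7598
Stage 6 [27T→27T]: ω = 26.7598×27/27 = 26.7598 rpm, dir flips to +; running = +26.7598

+26.7598 rpm (same as input, |ω| = 26.7598 rpm)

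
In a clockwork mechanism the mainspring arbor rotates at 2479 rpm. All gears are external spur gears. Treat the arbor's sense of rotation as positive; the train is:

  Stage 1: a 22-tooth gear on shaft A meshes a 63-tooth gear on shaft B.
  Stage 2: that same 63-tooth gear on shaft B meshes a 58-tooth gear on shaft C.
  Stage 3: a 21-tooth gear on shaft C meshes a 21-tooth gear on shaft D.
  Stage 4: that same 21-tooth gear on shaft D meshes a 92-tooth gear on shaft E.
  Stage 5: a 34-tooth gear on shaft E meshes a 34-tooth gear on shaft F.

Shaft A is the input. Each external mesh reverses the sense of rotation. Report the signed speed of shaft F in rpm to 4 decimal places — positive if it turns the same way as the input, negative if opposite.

Stage 1 [22T→63T]: ω = 2479.0000×22/63 = 865.6825 rpm, dir flips to −; running = −865.6825
Stage 2 [63T→58T]: ω = 865.6825×63/58 = 940.3103 rpm, dir flips to +; running = +940.3103
Stage 3 [21T→21T]: ω = 940.3103×21/21 = 940.3103 rpm, dir flips to −; running = −940.3103
Stage 4 [21T→92T]: ω = 940.3103×21/92 = 214.6361 rpm, dir flips to +; running = +214.6361
Stage 5 [34T→34T]: ω = 214.6361×34/34 = 214.6361 rpm, dir flips to −; running = −214.6361

-214.6361 rpm (opposite to input, |ω| = 214.6361 rpm)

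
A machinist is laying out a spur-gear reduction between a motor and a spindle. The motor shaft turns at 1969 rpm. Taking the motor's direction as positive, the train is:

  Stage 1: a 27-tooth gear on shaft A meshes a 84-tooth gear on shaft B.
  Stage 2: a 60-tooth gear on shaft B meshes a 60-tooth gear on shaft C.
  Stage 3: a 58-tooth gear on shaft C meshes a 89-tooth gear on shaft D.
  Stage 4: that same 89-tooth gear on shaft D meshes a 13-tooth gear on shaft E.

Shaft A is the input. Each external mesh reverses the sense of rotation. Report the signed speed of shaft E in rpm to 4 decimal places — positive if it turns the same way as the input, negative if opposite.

Stage 1 [27T→84T]: ω = 1969.0000×27/84 = 632.8929 rpm, dir flips to −; running = −632.8929
Stage 2 [60T→60T]: ω = 632.8929×60/60 = 632.8929 rpm, dir flips to +; running = +632.8929
Stage 3 [58T→89T]: ω = 632.8929×58/89 = 412.4470 rpm, dir flips to −; running = −412.4470
Stage 4 [89T→13T]: ω = 412.4470×89/13 = 2823.6758 rpm, dir flips to +; running = +2823.6758

+2823.6758 rpm (same as input, |ω| = 2823.6758 rpm)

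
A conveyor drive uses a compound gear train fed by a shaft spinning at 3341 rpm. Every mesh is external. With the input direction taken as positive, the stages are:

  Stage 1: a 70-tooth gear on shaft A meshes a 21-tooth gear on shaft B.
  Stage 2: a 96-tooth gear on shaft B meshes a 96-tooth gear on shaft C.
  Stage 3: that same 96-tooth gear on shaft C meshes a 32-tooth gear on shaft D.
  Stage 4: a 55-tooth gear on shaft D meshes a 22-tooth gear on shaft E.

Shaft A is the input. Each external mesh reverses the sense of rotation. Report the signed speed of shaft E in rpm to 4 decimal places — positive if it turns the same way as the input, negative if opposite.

+83525.0000 rpm (same as input, |ω| = 83525.0000 rpm)

Stage 1 [70T→21T]: ω = 3341.0000×70/21 = 11136.6667 rpm, dir flips to −; running = −11136.6667
Stage 2 [96T→96T]: ω = 11136.6667×96/96 = 11136.6667 rpm, dir flips to +; running = +11136.6667
Stage 3 [96T→32T]: ω = 11136.6667×96/32 = 33410.0000 rpm, dir flips to −; running = −33410.0000
Stage 4 [55T→22T]: ω = 33410.0000×55/22 = 83525.0000 rpm, dir flips to +; running = +83525.0000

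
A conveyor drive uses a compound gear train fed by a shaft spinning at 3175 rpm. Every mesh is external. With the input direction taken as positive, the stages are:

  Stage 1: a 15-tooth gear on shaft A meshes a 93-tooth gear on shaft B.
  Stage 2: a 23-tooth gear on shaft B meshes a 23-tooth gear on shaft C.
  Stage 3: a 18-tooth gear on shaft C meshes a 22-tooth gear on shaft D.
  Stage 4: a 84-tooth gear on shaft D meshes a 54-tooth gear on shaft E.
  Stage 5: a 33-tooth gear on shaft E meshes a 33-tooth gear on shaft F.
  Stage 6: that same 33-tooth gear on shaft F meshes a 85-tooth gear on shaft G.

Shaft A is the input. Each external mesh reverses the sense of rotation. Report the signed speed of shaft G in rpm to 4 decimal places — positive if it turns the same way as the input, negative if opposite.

Stage 1 [15T→93T]: ω = 3175.0000×15/93 = 512.0968 rpm, dir flips to −; running = −512.0968
Stage 2 [23T→23T]: ω = 512.0968×23/23 = 512.0968 rpm, dir flips to +; running = +512.0968
Stage 3 [18T→22T]: ω = 512.0968×18/22 = 418.9883 rpm, dir flips to −; running = −418.9883
Stage 4 [84T→54T]: ω = 418.9883×84/54 = 651.7595 rpm, dir flips to +; running = +651.7595
Stage 5 [33T→33T]: ω = 651.7595×33/33 = 651.7595 rpm, dir flips to −; running = −651.7595
Stage 6 [33T→85T]: ω = 651.7595×33/85 = 253.0361 rpm, dir flips to +; running = +253.0361

+253.0361 rpm (same as input, |ω| = 253.0361 rpm)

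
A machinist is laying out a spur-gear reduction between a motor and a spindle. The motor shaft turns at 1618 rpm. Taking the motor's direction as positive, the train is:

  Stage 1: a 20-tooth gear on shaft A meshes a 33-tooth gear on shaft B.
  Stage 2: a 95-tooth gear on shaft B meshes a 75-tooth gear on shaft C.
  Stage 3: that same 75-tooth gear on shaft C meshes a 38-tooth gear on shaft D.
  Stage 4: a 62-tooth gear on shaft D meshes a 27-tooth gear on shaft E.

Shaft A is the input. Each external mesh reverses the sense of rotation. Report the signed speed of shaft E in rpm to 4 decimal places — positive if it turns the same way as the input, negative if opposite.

+5629.4052 rpm (same as input, |ω| = 5629.4052 rpm)

Stage 1 [20T→33T]: ω = 1618.0000×20/33 = 980.6061 rpm, dir flips to −; running = −980.6061
Stage 2 [95T→75T]: ω = 980.6061×95/75 = 1242.1010 rpm, dir flips to +; running = +1242.1010
Stage 3 [75T→38T]: ω = 1242.1010×75/38 = 2451.5152 rpm, dir flips to −; running = −2451.5152
Stage 4 [62T→27T]: ω = 2451.5152×62/27 = 5629.4052 rpm, dir flips to +; running = +5629.4052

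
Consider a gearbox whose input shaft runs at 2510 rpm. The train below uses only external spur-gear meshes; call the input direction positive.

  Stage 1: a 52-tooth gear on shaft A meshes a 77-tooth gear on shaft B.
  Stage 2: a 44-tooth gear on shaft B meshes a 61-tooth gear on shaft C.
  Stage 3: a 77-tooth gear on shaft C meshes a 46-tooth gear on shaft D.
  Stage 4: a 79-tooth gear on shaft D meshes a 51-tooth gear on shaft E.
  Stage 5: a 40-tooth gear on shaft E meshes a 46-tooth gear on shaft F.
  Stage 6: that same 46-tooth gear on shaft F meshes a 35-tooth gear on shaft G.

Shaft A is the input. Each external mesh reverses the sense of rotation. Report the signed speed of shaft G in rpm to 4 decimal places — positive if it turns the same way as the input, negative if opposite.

Stage 1 [52T→77T]: ω = 2510.0000×52/77 = 1695.0649 rpm, dir flips to −; running = −1695.0649
Stage 2 [44T→61T]: ω = 1695.0649×44/61 = 1222.6698 rpm, dir flips to +; running = +1222.6698
Stage 3 [77T→46T]: ω = 1222.6698×77/46 = 2046.6429 rpm, dir flips to −; running = −2046.6429
Stage 4 [79T→51T]: ω = 2046.6429×79/51 = 3170.2900 rpm, dir flips to +; running = +3170.2900
Stage 5 [40T→46T]: ω = 3170.2900×40/46 = 2756.7739 rpm, dir flips to −; running = −2756.7739
Stage 6 [46T→35T]: ω = 2756.7739×46/35 = 3623.1886 rpm, dir flips to +; running = +3623.1886

+3623.1886 rpm (same as input, |ω| = 3623.1886 rpm)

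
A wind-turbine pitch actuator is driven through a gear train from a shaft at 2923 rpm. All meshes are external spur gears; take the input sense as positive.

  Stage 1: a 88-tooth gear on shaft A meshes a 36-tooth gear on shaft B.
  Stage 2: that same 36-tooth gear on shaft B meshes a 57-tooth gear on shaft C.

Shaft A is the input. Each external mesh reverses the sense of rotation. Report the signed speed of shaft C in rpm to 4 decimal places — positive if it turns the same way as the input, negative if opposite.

Stage 1 [88T→36T]: ω = 2923.0000×88/36 = 7145.1111 rpm, dir flips to −; running = −7145.1111
Stage 2 [36T→57T]: ω = 7145.1111×36/57 = 4512.7018 rpm, dir flips to +; running = +4512.7018

+4512.7018 rpm (same as input, |ω| = 4512.7018 rpm)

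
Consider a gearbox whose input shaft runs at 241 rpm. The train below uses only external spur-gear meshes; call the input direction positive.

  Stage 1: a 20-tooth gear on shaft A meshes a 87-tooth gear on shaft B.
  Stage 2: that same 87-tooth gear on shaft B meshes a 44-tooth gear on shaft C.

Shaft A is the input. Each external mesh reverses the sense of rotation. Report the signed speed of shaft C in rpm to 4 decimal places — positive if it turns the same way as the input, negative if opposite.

+109.5455 rpm (same as input, |ω| = 109.5455 rpm)

Stage 1 [20T→87T]: ω = 241.0000×20/87 = 55.4023 rpm, dir flips to −; running = −55.4023
Stage 2 [87T→44T]: ω = 55.4023×87/44 = 109.5455 rpm, dir flips to +; running = +109.5455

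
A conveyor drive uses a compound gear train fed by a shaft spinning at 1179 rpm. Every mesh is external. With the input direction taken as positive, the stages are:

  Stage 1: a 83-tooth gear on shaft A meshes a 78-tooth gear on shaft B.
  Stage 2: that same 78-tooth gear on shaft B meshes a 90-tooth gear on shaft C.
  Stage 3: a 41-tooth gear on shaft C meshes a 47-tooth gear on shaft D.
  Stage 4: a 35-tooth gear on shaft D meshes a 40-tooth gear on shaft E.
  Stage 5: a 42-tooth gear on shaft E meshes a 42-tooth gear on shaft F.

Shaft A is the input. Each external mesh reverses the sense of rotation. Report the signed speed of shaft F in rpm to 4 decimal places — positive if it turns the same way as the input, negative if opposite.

-829.9338 rpm (opposite to input, |ω| = 829.9338 rpm)

Stage 1 [83T→78T]: ω = 1179.0000×83/78 = 1254.5769 rpm, dir flips to −; running = −1254.5769
Stage 2 [78T→90T]: ω = 1254.5769×78/90 = 1087.3000 rpm, dir flips to +; running = +1087.3000
Stage 3 [41T→47T]: ω = 1087.3000×41/47 = 948.4957 rpm, dir flips to −; running = −948.4957
Stage 4 [35T→40T]: ω = 948.4957×35/40 = 829.9338 rpm, dir flips to +; running = +829.9338
Stage 5 [42T→42T]: ω = 829.9338×42/42 = 829.9338 rpm, dir flips to −; running = −829.9338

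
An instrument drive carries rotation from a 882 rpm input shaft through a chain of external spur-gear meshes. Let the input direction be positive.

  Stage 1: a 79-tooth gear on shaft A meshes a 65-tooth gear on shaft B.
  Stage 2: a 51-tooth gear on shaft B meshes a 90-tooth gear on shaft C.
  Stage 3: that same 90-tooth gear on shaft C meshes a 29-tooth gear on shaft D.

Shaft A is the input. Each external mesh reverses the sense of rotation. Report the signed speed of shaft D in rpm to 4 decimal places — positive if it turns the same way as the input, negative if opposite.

Stage 1 [79T→65T]: ω = 882.0000×79/65 = 1071.9692 rpm, dir flips to −; running = −1071.9692
Stage 2 [51T→90T]: ω = 1071.9692×51/90 = 607.4492 rpm, dir flips to +; running = +607.4492
Stage 3 [90T→29T]: ω = 607.4492×90/29 = 1885.1873 rpm, dir flips to −; running = −1885.1873

-1885.1873 rpm (opposite to input, |ω| = 1885.1873 rpm)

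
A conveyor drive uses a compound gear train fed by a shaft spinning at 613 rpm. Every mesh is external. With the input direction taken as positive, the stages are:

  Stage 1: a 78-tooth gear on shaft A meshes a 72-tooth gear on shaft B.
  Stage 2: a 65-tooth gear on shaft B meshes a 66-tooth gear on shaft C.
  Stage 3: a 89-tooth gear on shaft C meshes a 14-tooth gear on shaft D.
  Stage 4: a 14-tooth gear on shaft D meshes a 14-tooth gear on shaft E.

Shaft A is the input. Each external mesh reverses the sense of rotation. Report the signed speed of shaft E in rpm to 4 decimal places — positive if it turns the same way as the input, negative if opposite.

+4157.7079 rpm (same as input, |ω| = 4157.7079 rpm)

Stage 1 [78T→72T]: ω = 613.0000×78/72 = 664.0833 rpm, dir flips to −; running = −664.0833
Stage 2 [65T→66T]: ω = 664.0833×65/66 = 654.0215 rpm, dir flips to +; running = +654.0215
Stage 3 [89T→14T]: ω = 654.0215×89/14 = 4157.7079 rpm, dir flips to −; running = −4157.7079
Stage 4 [14T→14T]: ω = 4157.7079×14/14 = 4157.7079 rpm, dir flips to +; running = +4157.7079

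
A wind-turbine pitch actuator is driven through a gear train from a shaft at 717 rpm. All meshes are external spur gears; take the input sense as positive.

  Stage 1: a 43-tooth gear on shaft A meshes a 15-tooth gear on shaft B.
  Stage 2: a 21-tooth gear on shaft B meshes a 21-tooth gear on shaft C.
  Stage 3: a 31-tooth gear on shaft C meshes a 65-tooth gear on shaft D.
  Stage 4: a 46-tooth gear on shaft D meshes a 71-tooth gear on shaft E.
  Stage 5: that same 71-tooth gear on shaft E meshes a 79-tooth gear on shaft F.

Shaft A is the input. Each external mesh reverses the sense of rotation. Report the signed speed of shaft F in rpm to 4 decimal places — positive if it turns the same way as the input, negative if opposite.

Stage 1 [43T→15T]: ω = 717.0000×43/15 = 2055.4000 rpm, dir flips to −; running = −2055.4000
Stage 2 [21T→21T]: ω = 2055.4000×21/21 = 2055.4000 rpm, dir flips to +; running = +2055.4000
Stage 3 [31T→65T]: ω = 2055.4000×31/65 = 980.2677 rpm, dir flips to −; running = −980.2677
Stage 4 [46T→71T]: ω = 980.2677×46/71 = 635.1030 rpm, dir flips to +; running = +635.1030
Stage 5 [71T→79T]: ω = 635.1030×71/79 = 570.7888 rpm, dir flips to −; running = −570.7888

-570.7888 rpm (opposite to input, |ω| = 570.7888 rpm)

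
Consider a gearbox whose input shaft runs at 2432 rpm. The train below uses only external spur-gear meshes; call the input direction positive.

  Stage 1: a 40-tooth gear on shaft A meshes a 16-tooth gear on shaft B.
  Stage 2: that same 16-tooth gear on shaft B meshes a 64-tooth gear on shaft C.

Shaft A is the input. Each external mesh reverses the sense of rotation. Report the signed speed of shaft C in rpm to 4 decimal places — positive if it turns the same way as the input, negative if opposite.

Stage 1 [40T→16T]: ω = 2432.0000×40/16 = 6080.0000 rpm, dir flips to −; running = −6080.0000
Stage 2 [16T→64T]: ω = 6080.0000×16/64 = 1520.0000 rpm, dir flips to +; running = +1520.0000

+1520.0000 rpm (same as input, |ω| = 1520.0000 rpm)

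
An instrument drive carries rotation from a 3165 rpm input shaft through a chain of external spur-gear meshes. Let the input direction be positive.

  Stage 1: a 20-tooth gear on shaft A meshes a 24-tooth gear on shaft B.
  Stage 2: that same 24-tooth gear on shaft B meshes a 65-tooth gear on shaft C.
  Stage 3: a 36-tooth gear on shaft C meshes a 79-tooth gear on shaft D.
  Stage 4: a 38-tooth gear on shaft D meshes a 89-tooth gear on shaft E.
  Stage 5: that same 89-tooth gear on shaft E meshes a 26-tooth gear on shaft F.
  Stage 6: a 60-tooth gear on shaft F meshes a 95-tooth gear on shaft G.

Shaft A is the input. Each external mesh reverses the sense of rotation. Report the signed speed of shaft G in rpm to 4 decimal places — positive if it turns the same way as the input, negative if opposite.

+409.6412 rpm (same as input, |ω| = 409.6412 rpm)

Stage 1 [20T→24T]: ω = 3165.0000×20/24 = 2637.5000 rpm, dir flips to −; running = −2637.5000
Stage 2 [24T→65T]: ω = 2637.5000×24/65 = 973.8462 rpm, dir flips to +; running = +973.8462
Stage 3 [36T→79T]: ω = 973.8462×36/79 = 443.7780 rpm, dir flips to −; running = −443.7780
Stage 4 [38T→89T]: ω = 443.7780×38/89 = 189.4782 rpm, dir flips to +; running = +189.4782
Stage 5 [89T→26T]: ω = 189.4782×89/26 = 648.5986 rpm, dir flips to −; running = −648.5986
Stage 6 [60T→95T]: ω = 648.5986×60/95 = 409.6412 rpm, dir flips to +; running = +409.6412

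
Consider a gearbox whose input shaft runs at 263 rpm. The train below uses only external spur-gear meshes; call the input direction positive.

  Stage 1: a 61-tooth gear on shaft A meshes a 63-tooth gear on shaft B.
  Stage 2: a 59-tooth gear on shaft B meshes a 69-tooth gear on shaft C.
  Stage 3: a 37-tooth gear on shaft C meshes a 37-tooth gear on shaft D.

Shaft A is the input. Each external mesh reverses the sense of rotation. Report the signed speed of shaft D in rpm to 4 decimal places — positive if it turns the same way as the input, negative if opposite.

Stage 1 [61T→63T]: ω = 263.0000×61/63 = 254.6508 rpm, dir flips to −; running = −254.6508
Stage 2 [59T→69T]: ω = 254.6508×59/69 = 217.7449 rpm, dir flips to +; running = +217.7449
Stage 3 [37T→37T]: ω = 217.7449×37/37 = 217.7449 rpm, dir flips to −; running = −217.7449

-217.7449 rpm (opposite to input, |ω| = 217.7449 rpm)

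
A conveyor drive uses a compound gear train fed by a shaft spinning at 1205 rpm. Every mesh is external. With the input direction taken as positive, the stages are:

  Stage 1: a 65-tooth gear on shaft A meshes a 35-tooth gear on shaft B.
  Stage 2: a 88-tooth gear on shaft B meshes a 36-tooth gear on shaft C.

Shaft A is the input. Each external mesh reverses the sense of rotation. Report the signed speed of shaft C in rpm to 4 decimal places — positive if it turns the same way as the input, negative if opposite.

Stage 1 [65T→35T]: ω = 1205.0000×65/35 = 2237.8571 rpm, dir flips to −; running = −2237.8571
Stage 2 [88T→36T]: ω = 2237.8571×88/36 = 5470.3175 rpm, dir flips to +; running = +5470.3175

+5470.3175 rpm (same as input, |ω| = 5470.3175 rpm)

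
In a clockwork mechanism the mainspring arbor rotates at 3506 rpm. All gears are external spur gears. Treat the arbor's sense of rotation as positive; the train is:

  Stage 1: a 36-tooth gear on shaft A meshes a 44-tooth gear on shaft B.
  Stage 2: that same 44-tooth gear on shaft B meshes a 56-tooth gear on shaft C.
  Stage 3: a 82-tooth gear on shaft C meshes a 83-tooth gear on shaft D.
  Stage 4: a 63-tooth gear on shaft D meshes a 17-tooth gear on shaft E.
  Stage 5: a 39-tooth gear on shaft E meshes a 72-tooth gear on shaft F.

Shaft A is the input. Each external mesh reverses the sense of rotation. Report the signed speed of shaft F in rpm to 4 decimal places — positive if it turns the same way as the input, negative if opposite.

-4469.7773 rpm (opposite to input, |ω| = 4469.7773 rpm)

Stage 1 [36T→44T]: ω = 3506.0000×36/44 = 2868.5455 rpm, dir flips to −; running = −2868.5455
Stage 2 [44T→56T]: ω = 2868.5455×44/56 = 2253.8571 rpm, dir flips to +; running = +2253.8571
Stage 3 [82T→83T]: ω = 2253.8571×82/83 = 2226.7022 rpm, dir flips to −; running = −2226.7022
Stage 4 [63T→17T]: ω = 2226.7022×63/17 = 8251.8965 rpm, dir flips to +; running = +8251.8965
Stage 5 [39T→72T]: ω = 8251.8965×39/72 = 4469.7773 rpm, dir flips to −; running = −4469.7773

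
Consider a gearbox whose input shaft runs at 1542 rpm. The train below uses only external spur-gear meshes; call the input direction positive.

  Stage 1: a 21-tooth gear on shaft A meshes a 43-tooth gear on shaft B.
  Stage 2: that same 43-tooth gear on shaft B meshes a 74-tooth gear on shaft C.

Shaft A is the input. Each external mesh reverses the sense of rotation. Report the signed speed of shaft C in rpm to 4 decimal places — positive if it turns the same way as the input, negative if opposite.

+437.5946 rpm (same as input, |ω| = 437.5946 rpm)

Stage 1 [21T→43T]: ω = 1542.0000×21/43 = 753.0698 rpm, dir flips to −; running = −753.0698
Stage 2 [43T→74T]: ω = 753.0698×43/74 = 437.5946 rpm, dir flips to +; running = +437.5946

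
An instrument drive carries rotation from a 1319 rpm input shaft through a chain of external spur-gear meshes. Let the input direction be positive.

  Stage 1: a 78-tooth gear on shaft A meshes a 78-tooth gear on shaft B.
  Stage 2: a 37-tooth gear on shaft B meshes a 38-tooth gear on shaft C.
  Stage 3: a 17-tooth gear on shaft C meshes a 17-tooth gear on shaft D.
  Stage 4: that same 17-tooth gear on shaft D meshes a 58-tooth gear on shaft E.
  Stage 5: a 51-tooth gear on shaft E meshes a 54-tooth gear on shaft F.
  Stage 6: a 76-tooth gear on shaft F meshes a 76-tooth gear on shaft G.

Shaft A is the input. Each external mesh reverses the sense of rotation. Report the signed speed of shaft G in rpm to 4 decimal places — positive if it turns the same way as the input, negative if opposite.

Stage 1 [78T→78T]: ω = 1319.0000×78/78 = 1319.0000 rpm, dir flips to −; running = −1319.0000
Stage 2 [37T→38T]: ω = 1319.0000×37/38 = 1284.2895 rpm, dir flips to +; running = +1284.2895
Stage 3 [17T→17T]: ω = 1284.2895×17/17 = 1284.2895 rpm, dir flips to −; running = −1284.2895
Stage 4 [17T→58T]: ω = 1284.2895×17/58 = 376.4297 rpm, dir flips to +; running = +376.4297
Stage 5 [51T→54T]: ω = 376.4297×51/54 = 355.5169 rpm, dir flips to −; running = −355.5169
Stage 6 [76T→76T]: ω = 355.5169×76/76 = 355.5169 rpm, dir flips to +; running = +355.5169

+355.5169 rpm (same as input, |ω| = 355.5169 rpm)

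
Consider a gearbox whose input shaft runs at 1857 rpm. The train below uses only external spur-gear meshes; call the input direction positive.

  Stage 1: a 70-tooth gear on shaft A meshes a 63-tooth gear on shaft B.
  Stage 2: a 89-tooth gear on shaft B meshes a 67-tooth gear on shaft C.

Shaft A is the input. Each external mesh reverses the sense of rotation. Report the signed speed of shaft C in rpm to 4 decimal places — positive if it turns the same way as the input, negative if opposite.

Stage 1 [70T→63T]: ω = 1857.0000×70/63 = 2063.3333 rpm, dir flips to −; running = −2063.3333
Stage 2 [89T→67T]: ω = 2063.3333×89/67 = 2740.8458 rpm, dir flips to +; running = +2740.8458

+2740.8458 rpm (same as input, |ω| = 2740.8458 rpm)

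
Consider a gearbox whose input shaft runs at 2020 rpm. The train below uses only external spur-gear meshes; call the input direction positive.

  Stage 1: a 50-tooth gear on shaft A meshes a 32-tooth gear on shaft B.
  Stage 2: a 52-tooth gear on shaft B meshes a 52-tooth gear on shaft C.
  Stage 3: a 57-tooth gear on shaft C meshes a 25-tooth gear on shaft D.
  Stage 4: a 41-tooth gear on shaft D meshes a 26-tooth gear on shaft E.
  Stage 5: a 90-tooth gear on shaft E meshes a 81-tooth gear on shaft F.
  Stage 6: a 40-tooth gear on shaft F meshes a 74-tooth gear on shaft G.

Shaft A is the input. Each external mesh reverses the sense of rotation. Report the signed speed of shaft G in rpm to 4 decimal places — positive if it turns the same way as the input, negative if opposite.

Stage 1 [50T→32T]: ω = 2020.0000×50/32 = 3156.2500 rpm, dir flips to −; running = −3156.2500
Stage 2 [52T→52T]: ω = 3156.2500×52/52 = 3156.2500 rpm, dir flips to +; running = +3156.2500
Stage 3 [57T→25T]: ω = 3156.2500×57/25 = 7196.2500 rpm, dir flips to −; running = −7196.2500
Stage 4 [41T→26T]: ω = 7196.2500×41/26 = 11347.9327 rpm, dir flips to +; running = +11347.9327
Stage 5 [90T→81T]: ω = 11347.9327×90/81 = 12608.8141 rpm, dir flips to −; running = −12608.8141
Stage 6 [40T→74T]: ω = 12608.8141×40/74 = 6815.5752 rpm, dir flips to +; running = +6815.5752

+6815.5752 rpm (same as input, |ω| = 6815.5752 rpm)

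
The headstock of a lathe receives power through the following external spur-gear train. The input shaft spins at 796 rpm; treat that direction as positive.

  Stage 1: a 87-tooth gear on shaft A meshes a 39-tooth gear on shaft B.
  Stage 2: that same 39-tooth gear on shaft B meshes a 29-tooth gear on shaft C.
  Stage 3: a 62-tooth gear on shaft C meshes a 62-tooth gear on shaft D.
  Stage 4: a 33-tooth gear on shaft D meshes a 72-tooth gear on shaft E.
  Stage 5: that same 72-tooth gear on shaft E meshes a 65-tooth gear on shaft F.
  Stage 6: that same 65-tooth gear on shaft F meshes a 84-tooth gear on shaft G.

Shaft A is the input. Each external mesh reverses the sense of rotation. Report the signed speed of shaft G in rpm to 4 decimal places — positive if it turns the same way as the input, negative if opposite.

+938.1429 rpm (same as input, |ω| = 938.1429 rpm)

Stage 1 [87T→39T]: ω = 796.0000×87/39 = 1775.6923 rpm, dir flips to −; running = −1775.6923
Stage 2 [39T→29T]: ω = 1775.6923×39/29 = 2388.0000 rpm, dir flips to +; running = +2388.0000
Stage 3 [62T→62T]: ω = 2388.0000×62/62 = 2388.0000 rpm, dir flips to −; running = −2388.0000
Stage 4 [33T→72T]: ω = 2388.0000×33/72 = 1094.5000 rpm, dir flips to +; running = +1094.5000
Stage 5 [72T→65T]: ω = 1094.5000×72/65 = 1212.3692 rpm, dir flips to −; running = −1212.3692
Stage 6 [65T→84T]: ω = 1212.3692×65/84 = 938.1429 rpm, dir flips to +; running = +938.1429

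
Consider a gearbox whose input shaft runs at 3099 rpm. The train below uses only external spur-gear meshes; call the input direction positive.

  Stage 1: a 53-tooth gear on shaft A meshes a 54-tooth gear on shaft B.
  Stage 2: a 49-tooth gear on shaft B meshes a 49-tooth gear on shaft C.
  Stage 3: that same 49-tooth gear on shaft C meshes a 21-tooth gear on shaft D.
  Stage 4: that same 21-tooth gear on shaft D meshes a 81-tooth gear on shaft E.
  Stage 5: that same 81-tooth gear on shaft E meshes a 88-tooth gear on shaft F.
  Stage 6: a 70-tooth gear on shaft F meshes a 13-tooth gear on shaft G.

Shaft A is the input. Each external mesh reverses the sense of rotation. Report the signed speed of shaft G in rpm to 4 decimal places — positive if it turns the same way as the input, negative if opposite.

+9119.5158 rpm (same as input, |ω| = 9119.5158 rpm)

Stage 1 [53T→54T]: ω = 3099.0000×53/54 = 3041.6111 rpm, dir flips to −; running = −3041.6111
Stage 2 [49T→49T]: ω = 3041.6111×49/49 = 3041.6111 rpm, dir flips to +; running = +3041.6111
Stage 3 [49T→21T]: ω = 3041.6111×49/21 = 7097.0926 rpm, dir flips to −; running = −7097.0926
Stage 4 [21T→81T]: ω = 7097.0926×21/81 = 1839.9870 rpm, dir flips to +; running = +1839.9870
Stage 5 [81T→88T]: ω = 1839.9870×81/88 = 1693.6244 rpm, dir flips to −; running = −1693.6244
Stage 6 [70T→13T]: ω = 1693.6244×70/13 = 9119.5158 rpm, dir flips to +; running = +9119.5158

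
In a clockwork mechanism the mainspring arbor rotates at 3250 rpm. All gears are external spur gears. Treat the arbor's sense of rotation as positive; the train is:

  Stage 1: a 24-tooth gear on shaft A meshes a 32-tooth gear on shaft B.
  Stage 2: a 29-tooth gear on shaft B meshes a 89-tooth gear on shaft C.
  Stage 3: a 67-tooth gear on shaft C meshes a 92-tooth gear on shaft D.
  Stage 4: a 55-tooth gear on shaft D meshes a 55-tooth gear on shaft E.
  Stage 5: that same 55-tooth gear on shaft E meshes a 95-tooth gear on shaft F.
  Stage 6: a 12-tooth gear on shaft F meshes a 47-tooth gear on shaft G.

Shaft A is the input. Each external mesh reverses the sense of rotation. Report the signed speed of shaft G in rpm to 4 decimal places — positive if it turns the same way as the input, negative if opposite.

+85.4992 rpm (same as input, |ω| = 85.4992 rpm)

Stage 1 [24T→32T]: ω = 3250.0000×24/32 = 2437.5000 rpm, dir flips to −; running = −2437.5000
Stage 2 [29T→89T]: ω = 2437.5000×29/89 = 794.2416 rpm, dir flips to +; running = +794.2416
Stage 3 [67T→92T]: ω = 794.2416×67/92 = 578.4151 rpm, dir flips to −; running = −578.4151
Stage 4 [55T→55T]: ω = 578.4151×55/55 = 578.4151 rpm, dir flips to +; running = +578.4151
Stage 5 [55T→95T]: ω = 578.4151×55/95 = 334.8719 rpm, dir flips to −; running = −334.8719
Stage 6 [12T→47T]: ω = 334.8719×12/47 = 85.4992 rpm, dir flips to +; running = +85.4992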